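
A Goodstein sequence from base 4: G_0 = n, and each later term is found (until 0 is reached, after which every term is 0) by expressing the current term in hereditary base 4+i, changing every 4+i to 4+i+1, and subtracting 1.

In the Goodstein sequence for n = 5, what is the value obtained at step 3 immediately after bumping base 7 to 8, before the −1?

4

[0] 5 ≡ 4 + 1 (base 4). Lift 5: 6. −1: 5.
[1] 5 ≡ 5 (base 5). Lift 6: 6. −1: 5.
[2] 5 ≡ 5 (base 6). Lift 7: 5. −1: 4.
[3] 4 ≡ 4 (base 7). Lift 8: 4. −1: 3.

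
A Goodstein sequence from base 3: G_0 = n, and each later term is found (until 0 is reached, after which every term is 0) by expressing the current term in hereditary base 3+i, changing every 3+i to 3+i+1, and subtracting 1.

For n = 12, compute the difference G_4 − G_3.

G_0 = 12. HB_3(12) = 3^2 + 3. Bump = 20. G_1 = 19.
G_1 = 19. HB_4(19) = 4^2 + 3. Bump = 28. G_2 = 27.
G_2 = 27. HB_5(27) = 5^2 + 2. Bump = 38. G_3 = 37.
G_3 = 37. HB_6(37) = 6^2 + 1. Bump = 50. G_4 = 49.

12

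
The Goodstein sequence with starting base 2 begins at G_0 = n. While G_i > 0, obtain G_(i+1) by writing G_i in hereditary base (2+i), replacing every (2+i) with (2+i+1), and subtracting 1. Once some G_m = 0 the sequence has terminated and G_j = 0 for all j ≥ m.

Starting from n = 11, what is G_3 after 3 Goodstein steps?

15627

G_0 = 11. HB_2(11) = 2^(2 + 1) + 2 + 1. Bump = 85. G_1 = 84.
G_1 = 84. HB_3(84) = 3^(3 + 1) + 3. Bump = 1028. G_2 = 1027.
G_2 = 1027. HB_4(1027) = 4^(4 + 1) + 3. Bump = 15628. G_3 = 15627.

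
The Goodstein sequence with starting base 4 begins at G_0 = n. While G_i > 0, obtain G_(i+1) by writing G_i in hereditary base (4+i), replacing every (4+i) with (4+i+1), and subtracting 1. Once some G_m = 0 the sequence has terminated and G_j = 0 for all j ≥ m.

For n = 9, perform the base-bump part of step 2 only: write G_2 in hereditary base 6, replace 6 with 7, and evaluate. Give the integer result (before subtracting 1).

12

9 —HB4→ 2·4 + 1 —bump→ 2·5 + 1 = 11 —(−1)→ 10
10 —HB5→ 2·5 —bump→ 2·6 = 12 —(−1)→ 11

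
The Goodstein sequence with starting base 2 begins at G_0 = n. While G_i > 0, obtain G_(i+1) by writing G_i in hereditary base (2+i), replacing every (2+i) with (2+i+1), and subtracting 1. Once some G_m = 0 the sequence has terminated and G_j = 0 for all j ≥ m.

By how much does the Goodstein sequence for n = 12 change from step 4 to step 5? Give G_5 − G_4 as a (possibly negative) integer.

12 —HB2→ 2^(2 + 1) + 2^2 —bump→ 3^(3 + 1) + 3^3 = 108 —(−1)→ 107
107 —HB3→ 3^(3 + 1) + 2·3^2 + 2·3 + 2 —bump→ 4^(4 + 1) + 2·4^2 + 2·4 + 2 = 1066 —(−1)→ 1065
1065 —HB4→ 4^(4 + 1) + 2·4^2 + 2·4 + 1 —bump→ 5^(5 + 1) + 2·5^2 + 2·5 + 1 = 15686 —(−1)→ 15685
15685 —HB5→ 5^(5 + 1) + 2·5^2 + 2·5 —bump→ 6^(6 + 1) + 2·6^2 + 2·6 = 280020 —(−1)→ 280019
280019 —HB6→ 6^(6 + 1) + 2·6^2 + 6 + 5 —bump→ 7^(7 + 1) + 2·7^2 + 7 + 5 = 5764911 —(−1)→ 5764910

5484891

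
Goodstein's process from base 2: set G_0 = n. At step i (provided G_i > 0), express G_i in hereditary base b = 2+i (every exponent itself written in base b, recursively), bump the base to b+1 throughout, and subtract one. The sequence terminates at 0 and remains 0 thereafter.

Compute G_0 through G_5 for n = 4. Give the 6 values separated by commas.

4, 26, 41, 60, 83, 109

G_0 = 4. HB_2(4) = 2^2. Bump = 27. G_1 = 26.
G_1 = 26. HB_3(26) = 2·3^2 + 2·3 + 2. Bump = 42. G_2 = 41.
G_2 = 41. HB_4(41) = 2·4^2 + 2·4 + 1. Bump = 61. G_3 = 60.
G_3 = 60. HB_5(60) = 2·5^2 + 2·5. Bump = 84. G_4 = 83.
G_4 = 83. HB_6(83) = 2·6^2 + 6 + 5. Bump = 110. G_5 = 109.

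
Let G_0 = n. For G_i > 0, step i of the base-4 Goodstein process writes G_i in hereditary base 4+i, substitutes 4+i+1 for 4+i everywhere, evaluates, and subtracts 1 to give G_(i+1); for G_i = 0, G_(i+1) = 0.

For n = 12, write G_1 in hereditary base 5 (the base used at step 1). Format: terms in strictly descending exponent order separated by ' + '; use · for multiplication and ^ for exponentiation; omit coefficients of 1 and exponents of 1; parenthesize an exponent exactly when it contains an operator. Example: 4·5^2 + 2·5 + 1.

base 4: 12 = 3·4; at 5: 3·5 = 15; next = 14
base 5: 14 = 2·5 + 4; at 6: 2·6 + 4 = 16; next = 15

2·5 + 4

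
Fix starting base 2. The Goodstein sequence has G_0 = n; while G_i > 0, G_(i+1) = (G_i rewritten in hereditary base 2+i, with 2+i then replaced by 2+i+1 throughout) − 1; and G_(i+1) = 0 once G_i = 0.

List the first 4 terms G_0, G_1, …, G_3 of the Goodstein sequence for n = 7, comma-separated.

[0] 7 ≡ 2^2 + 2 + 1 (base 2). Lift 3: 31. −1: 30.
[1] 30 ≡ 3^3 + 3 (base 3). Lift 4: 260. −1: 259.
[2] 259 ≡ 4^4 + 3 (base 4). Lift 5: 3128. −1: 3127.

7, 30, 259, 3127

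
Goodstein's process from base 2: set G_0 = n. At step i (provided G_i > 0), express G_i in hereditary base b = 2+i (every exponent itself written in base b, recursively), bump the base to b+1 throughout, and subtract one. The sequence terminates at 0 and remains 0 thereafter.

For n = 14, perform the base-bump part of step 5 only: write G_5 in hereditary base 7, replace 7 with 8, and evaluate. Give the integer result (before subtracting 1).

134404972

G_0 = 14. HB_2(14) = 2^(2 + 1) + 2^2 + 2. Bump = 111. G_1 = 110.
G_1 = 110. HB_3(110) = 3^(3 + 1) + 3^3 + 2. Bump = 1282. G_2 = 1281.
G_2 = 1281. HB_4(1281) = 4^(4 + 1) + 4^4 + 1. Bump = 18751. G_3 = 18750.
G_3 = 18750. HB_5(18750) = 5^(5 + 1) + 5^5. Bump = 326592. G_4 = 326591.
G_4 = 326591. HB_6(326591) = 6^(6 + 1) + 5·6^5 + 5·6^4 + 5·6^3 + 5·6^2 + 5·6 + 5. Bump = 5862841. G_5 = 5862840.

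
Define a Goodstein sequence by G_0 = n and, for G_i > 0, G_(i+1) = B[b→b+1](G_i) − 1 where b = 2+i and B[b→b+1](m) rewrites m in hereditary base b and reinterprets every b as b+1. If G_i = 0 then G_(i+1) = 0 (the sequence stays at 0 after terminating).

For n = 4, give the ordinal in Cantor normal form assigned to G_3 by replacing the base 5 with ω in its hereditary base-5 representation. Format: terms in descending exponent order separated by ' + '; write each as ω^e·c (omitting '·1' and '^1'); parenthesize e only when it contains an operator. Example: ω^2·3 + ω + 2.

4 —HB2→ 2^2 —bump→ 3^3 = 27 —(−1)→ 26
26 —HB3→ 2·3^2 + 2·3 + 2 —bump→ 2·4^2 + 2·4 + 2 = 42 —(−1)→ 41
41 —HB4→ 2·4^2 + 2·4 + 1 —bump→ 2·5^2 + 2·5 + 1 = 61 —(−1)→ 60
60 —HB5→ 2·5^2 + 2·5 —bump→ 2·6^2 + 2·6 = 84 —(−1)→ 83

ω^2·2 + ω·2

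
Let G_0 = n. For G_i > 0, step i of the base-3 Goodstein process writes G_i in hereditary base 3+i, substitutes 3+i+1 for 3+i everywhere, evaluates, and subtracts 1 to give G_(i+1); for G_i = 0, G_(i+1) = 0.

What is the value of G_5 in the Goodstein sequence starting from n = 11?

43

i=0: 11 = 3^2 + 2 (b=3); 3→4: 4^2 + 2 = 18; 18−1 = 17
i=1: 17 = 4^2 + 1 (b=4); 4→5: 5^2 + 1 = 26; 26−1 = 25
i=2: 25 = 5^2 (b=5); 5→6: 6^2 = 36; 36−1 = 35
i=3: 35 = 5·6 + 5 (b=6); 6→7: 5·7 + 5 = 40; 40−1 = 39
i=4: 39 = 5·7 + 4 (b=7); 7→8: 5·8 + 4 = 44; 44−1 = 43
i=5: 43 = 5·8 + 3 (b=8); 8→9: 5·9 + 3 = 48; 48−1 = 47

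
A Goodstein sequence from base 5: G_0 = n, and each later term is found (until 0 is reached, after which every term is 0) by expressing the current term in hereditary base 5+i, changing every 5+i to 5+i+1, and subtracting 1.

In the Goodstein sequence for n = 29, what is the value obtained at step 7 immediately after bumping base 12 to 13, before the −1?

124

G_0 = 29. HB_5(29) = 5^2 + 4. Bump = 40. G_1 = 39.
G_1 = 39. HB_6(39) = 6^2 + 3. Bump = 52. G_2 = 51.
G_2 = 51. HB_7(51) = 7^2 + 2. Bump = 66. G_3 = 65.
G_3 = 65. HB_8(65) = 8^2 + 1. Bump = 82. G_4 = 81.
G_4 = 81. HB_9(81) = 9^2. Bump = 100. G_5 = 99.
G_5 = 99. HB_10(99) = 9·10 + 9. Bump = 108. G_6 = 107.
G_6 = 107. HB_11(107) = 9·11 + 8. Bump = 116. G_7 = 115.
G_7 = 115. HB_12(115) = 9·12 + 7. Bump = 124. G_8 = 123.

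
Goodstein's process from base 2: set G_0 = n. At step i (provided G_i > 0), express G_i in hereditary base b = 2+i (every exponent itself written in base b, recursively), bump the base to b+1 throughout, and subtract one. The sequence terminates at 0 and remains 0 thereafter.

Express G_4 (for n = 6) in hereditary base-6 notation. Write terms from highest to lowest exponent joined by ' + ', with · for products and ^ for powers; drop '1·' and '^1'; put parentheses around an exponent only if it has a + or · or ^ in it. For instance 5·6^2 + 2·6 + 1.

G_0 = 6. HB_2(6) = 2^2 + 2. Bump = 30. G_1 = 29.
G_1 = 29. HB_3(29) = 3^3 + 2. Bump = 258. G_2 = 257.
G_2 = 257. HB_4(257) = 4^4 + 1. Bump = 3126. G_3 = 3125.
G_3 = 3125. HB_5(3125) = 5^5. Bump = 46656. G_4 = 46655.
G_4 = 46655. HB_6(46655) = 5·6^5 + 5·6^4 + 5·6^3 + 5·6^2 + 5·6 + 5. Bump = 98040. G_5 = 98039.

5·6^5 + 5·6^4 + 5·6^3 + 5·6^2 + 5·6 + 5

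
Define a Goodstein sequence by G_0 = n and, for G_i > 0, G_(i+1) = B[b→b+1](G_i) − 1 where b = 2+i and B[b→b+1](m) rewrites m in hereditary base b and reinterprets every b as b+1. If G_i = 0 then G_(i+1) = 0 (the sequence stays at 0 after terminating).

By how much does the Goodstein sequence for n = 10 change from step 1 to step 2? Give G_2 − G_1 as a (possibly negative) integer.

G_0 = 10. HB_2(10) = 2^(2 + 1) + 2. Bump = 84. G_1 = 83.
G_1 = 83. HB_3(83) = 3^(3 + 1) + 2. Bump = 1026. G_2 = 1025.

942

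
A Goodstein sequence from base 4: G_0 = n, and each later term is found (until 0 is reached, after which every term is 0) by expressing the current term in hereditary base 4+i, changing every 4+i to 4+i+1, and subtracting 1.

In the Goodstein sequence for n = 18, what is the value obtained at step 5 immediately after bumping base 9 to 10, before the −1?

step 0: 18 = 4^2 + 2; sub 5 for 4: 5^2 + 2; = 27; G_1 = 27−1 = 26
step 1: 26 = 5^2 + 1; sub 6 for 5: 6^2 + 1; = 37; G_2 = 37−1 = 36
step 2: 36 = 6^2; sub 7 for 6: 7^2; = 49; G_3 = 49−1 = 48
step 3: 48 = 6·7 + 6; sub 8 for 7: 6·8 + 6; = 54; G_4 = 54−1 = 53
step 4: 53 = 6·8 + 5; sub 9 for 8: 6·9 + 5; = 59; G_5 = 59−1 = 58

64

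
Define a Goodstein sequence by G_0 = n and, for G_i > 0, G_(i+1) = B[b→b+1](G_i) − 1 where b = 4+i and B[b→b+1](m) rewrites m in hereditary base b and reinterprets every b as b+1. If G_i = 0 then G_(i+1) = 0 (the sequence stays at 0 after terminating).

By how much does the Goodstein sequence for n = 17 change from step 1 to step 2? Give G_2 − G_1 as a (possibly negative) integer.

(0) 17|_4 = 4^2 + 1 ↦ 5^2 + 1|_5 = 26 ⇒ 25
(1) 25|_5 = 5^2 ↦ 6^2|_6 = 36 ⇒ 35

10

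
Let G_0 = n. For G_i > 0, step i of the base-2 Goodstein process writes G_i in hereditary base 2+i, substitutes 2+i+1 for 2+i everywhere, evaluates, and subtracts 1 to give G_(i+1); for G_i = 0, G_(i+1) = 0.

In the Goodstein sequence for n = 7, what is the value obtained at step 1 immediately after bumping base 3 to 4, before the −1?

260

G_0 = 7. HB_2(7) = 2^2 + 2 + 1. Bump = 31. G_1 = 30.
G_1 = 30. HB_3(30) = 3^3 + 3. Bump = 260. G_2 = 259.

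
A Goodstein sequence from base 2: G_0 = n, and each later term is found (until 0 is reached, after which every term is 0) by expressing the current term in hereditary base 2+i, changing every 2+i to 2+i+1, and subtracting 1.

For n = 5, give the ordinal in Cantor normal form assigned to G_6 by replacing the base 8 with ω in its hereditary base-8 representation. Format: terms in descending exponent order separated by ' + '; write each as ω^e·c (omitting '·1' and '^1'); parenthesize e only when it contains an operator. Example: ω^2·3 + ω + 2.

5 —HB2→ 2^2 + 1 —bump→ 3^3 + 1 = 28 —(−1)→ 27
27 —HB3→ 3^3 —bump→ 4^4 = 256 —(−1)→ 255
255 —HB4→ 3·4^3 + 3·4^2 + 3·4 + 3 —bump→ 3·5^3 + 3·5^2 + 3·5 + 3 = 468 —(−1)→ 467
467 —HB5→ 3·5^3 + 3·5^2 + 3·5 + 2 —bump→ 3·6^3 + 3·6^2 + 3·6 + 2 = 776 —(−1)→ 775
775 —HB6→ 3·6^3 + 3·6^2 + 3·6 + 1 —bump→ 3·7^3 + 3·7^2 + 3·7 + 1 = 1198 —(−1)→ 1197
1197 —HB7→ 3·7^3 + 3·7^2 + 3·7 —bump→ 3·8^3 + 3·8^2 + 3·8 = 1752 —(−1)→ 1751

ω^3·3 + ω^2·3 + ω·2 + 7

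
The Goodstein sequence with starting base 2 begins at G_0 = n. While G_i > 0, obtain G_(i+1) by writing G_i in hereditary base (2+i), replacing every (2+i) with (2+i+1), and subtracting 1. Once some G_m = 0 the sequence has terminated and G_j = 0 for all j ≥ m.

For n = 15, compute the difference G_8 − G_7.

96553327495

G_0=15  [base 2] 2^(2 + 1) + 2^2 + 2 + 1  →[2↦3]→  3^(3 + 1) + 3^3 + 3 + 1 = 112  −1 ⇒ G_1=111
G_1=111  [base 3] 3^(3 + 1) + 3^3 + 3  →[3↦4]→  4^(4 + 1) + 4^4 + 4 = 1284  −1 ⇒ G_2=1283
G_2=1283  [base 4] 4^(4 + 1) + 4^4 + 3  →[4↦5]→  5^(5 + 1) + 5^5 + 3 = 18753  −1 ⇒ G_3=18752
G_3=18752  [base 5] 5^(5 + 1) + 5^5 + 2  →[5↦6]→  6^(6 + 1) + 6^6 + 2 = 326594  −1 ⇒ G_4=326593
G_4=326593  [base 6] 6^(6 + 1) + 6^6 + 1  →[6↦7]→  7^(7 + 1) + 7^7 + 1 = 6588345  −1 ⇒ G_5=6588344
G_5=6588344  [base 7] 7^(7 + 1) + 7^7  →[7↦8]→  8^(8 + 1) + 8^8 = 150994944  −1 ⇒ G_6=150994943
G_6=150994943  [base 8] 8^(8 + 1) + 7·8^7 + 7·8^6 + 7·8^5 + 7·8^4 + 7·8^3 + 7·8^2 + 7·8 + 7  →[8↦9]→  9^(9 + 1) + 7·9^7 + 7·9^6 + 7·9^5 + 7·9^4 + 7·9^3 + 7·9^2 + 7·9 + 7 = 3524450281  −1 ⇒ G_7=3524450280
G_7=3524450280  [base 9] 9^(9 + 1) + 7·9^7 + 7·9^6 + 7·9^5 + 7·9^4 + 7·9^3 + 7·9^2 + 7·9 + 6  →[9↦10]→  10^(10 + 1) + 7·10^7 + 7·10^6 + 7·10^5 + 7·10^4 + 7·10^3 + 7·10^2 + 7·10 + 6 = 100077777776  −1 ⇒ G_8=100077777775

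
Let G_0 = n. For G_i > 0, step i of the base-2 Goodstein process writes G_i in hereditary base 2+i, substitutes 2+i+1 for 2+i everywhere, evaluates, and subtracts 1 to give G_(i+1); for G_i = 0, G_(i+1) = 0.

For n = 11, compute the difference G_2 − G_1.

(0) 11|_2 = 2^(2 + 1) + 2 + 1 ↦ 3^(3 + 1) + 3 + 1|_3 = 85 ⇒ 84
(1) 84|_3 = 3^(3 + 1) + 3 ↦ 4^(4 + 1) + 4|_4 = 1028 ⇒ 1027

943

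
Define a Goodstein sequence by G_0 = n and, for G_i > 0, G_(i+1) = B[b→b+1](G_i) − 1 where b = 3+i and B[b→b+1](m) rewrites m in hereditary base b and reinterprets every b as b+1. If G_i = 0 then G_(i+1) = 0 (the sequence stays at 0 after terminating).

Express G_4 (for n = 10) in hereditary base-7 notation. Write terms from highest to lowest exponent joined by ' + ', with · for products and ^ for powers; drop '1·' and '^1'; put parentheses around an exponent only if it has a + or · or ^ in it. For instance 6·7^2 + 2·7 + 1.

4·7 + 2

step 0: 10 = 3^2 + 1; sub 4 for 3: 4^2 + 1; = 17; G_1 = 17−1 = 16
step 1: 16 = 4^2; sub 5 for 4: 5^2; = 25; G_2 = 25−1 = 24
step 2: 24 = 4·5 + 4; sub 6 for 5: 4·6 + 4; = 28; G_3 = 28−1 = 27
step 3: 27 = 4·6 + 3; sub 7 for 6: 4·7 + 3; = 31; G_4 = 31−1 = 30
step 4: 30 = 4·7 + 2; sub 8 for 7: 4·8 + 2; = 34; G_5 = 34−1 = 33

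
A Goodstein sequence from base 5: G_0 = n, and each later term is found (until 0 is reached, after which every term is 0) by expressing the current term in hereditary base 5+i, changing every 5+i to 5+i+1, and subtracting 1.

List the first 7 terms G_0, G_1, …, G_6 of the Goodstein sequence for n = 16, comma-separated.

16, 18, 20, 21, 22, 23, 24

i=0: 16 = 3·5 + 1 (b=5); 5→6: 3·6 + 1 = 19; 19−1 = 18
i=1: 18 = 3·6 (b=6); 6→7: 3·7 = 21; 21−1 = 20
i=2: 20 = 2·7 + 6 (b=7); 7→8: 2·8 + 6 = 22; 22−1 = 21
i=3: 21 = 2·8 + 5 (b=8); 8→9: 2·9 + 5 = 23; 23−1 = 22
i=4: 22 = 2·9 + 4 (b=9); 9→10: 2·10 + 4 = 24; 24−1 = 23
i=5: 23 = 2·10 + 3 (b=10); 10→11: 2·11 + 3 = 25; 25−1 = 24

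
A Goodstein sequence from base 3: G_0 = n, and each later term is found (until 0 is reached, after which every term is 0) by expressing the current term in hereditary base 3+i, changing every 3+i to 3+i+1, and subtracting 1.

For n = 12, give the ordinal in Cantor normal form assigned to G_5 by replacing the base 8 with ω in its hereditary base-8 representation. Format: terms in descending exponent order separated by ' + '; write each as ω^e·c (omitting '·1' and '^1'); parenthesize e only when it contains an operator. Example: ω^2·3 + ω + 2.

ω·7 + 7

base 3: 12 = 3^2 + 3; at 4: 4^2 + 4 = 20; next = 19
base 4: 19 = 4^2 + 3; at 5: 5^2 + 3 = 28; next = 27
base 5: 27 = 5^2 + 2; at 6: 6^2 + 2 = 38; next = 37
base 6: 37 = 6^2 + 1; at 7: 7^2 + 1 = 50; next = 49
base 7: 49 = 7^2; at 8: 8^2 = 64; next = 63
base 8: 63 = 7·8 + 7; at 9: 7·9 + 7 = 70; next = 69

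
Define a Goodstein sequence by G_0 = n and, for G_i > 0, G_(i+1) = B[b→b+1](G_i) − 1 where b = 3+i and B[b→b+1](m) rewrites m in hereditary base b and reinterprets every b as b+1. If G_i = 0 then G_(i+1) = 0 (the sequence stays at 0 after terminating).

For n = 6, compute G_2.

(0) 6|_3 = 2·3 ↦ 2·4|_4 = 8 ⇒ 7
(1) 7|_4 = 4 + 3 ↦ 5 + 3|_5 = 8 ⇒ 7

7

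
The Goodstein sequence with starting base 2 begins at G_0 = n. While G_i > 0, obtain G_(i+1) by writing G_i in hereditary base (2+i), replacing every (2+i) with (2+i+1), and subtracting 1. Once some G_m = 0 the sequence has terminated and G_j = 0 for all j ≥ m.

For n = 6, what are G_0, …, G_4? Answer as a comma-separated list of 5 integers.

6, 29, 257, 3125, 46655

i=0: 6 = 2^2 + 2 (b=2); 2→3: 3^3 + 3 = 30; 30−1 = 29
i=1: 29 = 3^3 + 2 (b=3); 3→4: 4^4 + 2 = 258; 258−1 = 257
i=2: 257 = 4^4 + 1 (b=4); 4→5: 5^5 + 1 = 3126; 3126−1 = 3125
i=3: 3125 = 5^5 (b=5); 5→6: 6^6 = 46656; 46656−1 = 46655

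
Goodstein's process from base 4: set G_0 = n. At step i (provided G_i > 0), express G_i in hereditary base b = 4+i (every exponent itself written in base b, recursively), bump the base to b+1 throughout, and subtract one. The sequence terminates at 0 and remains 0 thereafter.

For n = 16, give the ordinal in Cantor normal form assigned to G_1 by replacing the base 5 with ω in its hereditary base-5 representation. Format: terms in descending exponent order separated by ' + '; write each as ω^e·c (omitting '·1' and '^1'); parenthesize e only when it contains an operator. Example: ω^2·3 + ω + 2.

ω·4 + 4

step 0: 16 = 4^2; sub 5 for 4: 5^2; = 25; G_1 = 25−1 = 24
step 1: 24 = 4·5 + 4; sub 6 for 5: 4·6 + 4; = 28; G_2 = 28−1 = 27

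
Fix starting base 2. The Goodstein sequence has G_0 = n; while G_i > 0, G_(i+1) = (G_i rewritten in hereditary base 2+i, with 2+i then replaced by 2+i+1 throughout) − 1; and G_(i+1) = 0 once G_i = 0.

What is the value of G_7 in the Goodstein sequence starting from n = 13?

[0] 13 ≡ 2^(2 + 1) + 2^2 + 1 (base 2). Lift 3: 109. −1: 108.
[1] 108 ≡ 3^(3 + 1) + 3^3 (base 3). Lift 4: 1280. −1: 1279.
[2] 1279 ≡ 4^(4 + 1) + 3·4^3 + 3·4^2 + 3·4 + 3 (base 4). Lift 5: 16093. −1: 16092.
[3] 16092 ≡ 5^(5 + 1) + 3·5^3 + 3·5^2 + 3·5 + 2 (base 5). Lift 6: 280712. −1: 280711.
[4] 280711 ≡ 6^(6 + 1) + 3·6^3 + 3·6^2 + 3·6 + 1 (base 6). Lift 7: 5765999. −1: 5765998.
[5] 5765998 ≡ 7^(7 + 1) + 3·7^3 + 3·7^2 + 3·7 (base 7). Lift 8: 134219480. −1: 134219479.
[6] 134219479 ≡ 8^(8 + 1) + 3·8^3 + 3·8^2 + 2·8 + 7 (base 8). Lift 9: 3486786856. −1: 3486786855.

3486786855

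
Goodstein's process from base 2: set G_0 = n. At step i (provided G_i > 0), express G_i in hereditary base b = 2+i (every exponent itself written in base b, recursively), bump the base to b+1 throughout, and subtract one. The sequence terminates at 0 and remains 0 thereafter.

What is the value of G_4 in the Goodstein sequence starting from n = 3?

step 0: 3 = 2 + 1; sub 3 for 2: 3 + 1; = 4; G_1 = 4−1 = 3
step 1: 3 = 3; sub 4 for 3: 4; = 4; G_2 = 4−1 = 3
step 2: 3 = 3; sub 5 for 4: 3; = 3; G_3 = 3−1 = 2
step 3: 2 = 2; sub 6 for 5: 2; = 2; G_4 = 2−1 = 1
step 4: 1 = 1; sub 7 for 6: 1; = 1; G_5 = 1−1 = 0

1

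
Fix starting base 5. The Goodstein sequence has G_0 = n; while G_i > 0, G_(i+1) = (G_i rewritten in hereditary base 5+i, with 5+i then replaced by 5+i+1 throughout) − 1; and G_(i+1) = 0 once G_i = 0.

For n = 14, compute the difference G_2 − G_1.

1

base 5: 14 = 2·5 + 4; at 6: 2·6 + 4 = 16; next = 15
base 6: 15 = 2·6 + 3; at 7: 2·7 + 3 = 17; next = 16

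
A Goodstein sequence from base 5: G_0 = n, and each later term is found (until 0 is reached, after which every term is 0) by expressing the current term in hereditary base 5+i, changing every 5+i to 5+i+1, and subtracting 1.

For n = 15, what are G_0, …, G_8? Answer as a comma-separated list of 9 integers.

i=0: 15 = 3·5 (b=5); 5→6: 3·6 = 18; 18−1 = 17
i=1: 17 = 2·6 + 5 (b=6); 6→7: 2·7 + 5 = 19; 19−1 = 18
i=2: 18 = 2·7 + 4 (b=7); 7→8: 2·8 + 4 = 20; 20−1 = 19
i=3: 19 = 2·8 + 3 (b=8); 8→9: 2·9 + 3 = 21; 21−1 = 20
i=4: 20 = 2·9 + 2 (b=9); 9→10: 2·10 + 2 = 22; 22−1 = 21
i=5: 21 = 2·10 + 1 (b=10); 10→11: 2·11 + 1 = 23; 23−1 = 22
i=6: 22 = 2·11 (b=11); 11→12: 2·12 = 24; 24−1 = 23
i=7: 23 = 12 + 11 (b=12); 12→13: 13 + 11 = 24; 24−1 = 23

15, 17, 18, 19, 20, 21, 22, 23, 23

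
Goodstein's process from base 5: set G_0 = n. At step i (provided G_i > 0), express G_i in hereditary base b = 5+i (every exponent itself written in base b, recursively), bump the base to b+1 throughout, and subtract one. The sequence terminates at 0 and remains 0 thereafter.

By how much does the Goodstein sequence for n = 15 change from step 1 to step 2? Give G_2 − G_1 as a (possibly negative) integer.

1

G_0=15  [base 5] 3·5  →[5↦6]→  3·6 = 18  −1 ⇒ G_1=17
G_1=17  [base 6] 2·6 + 5  →[6↦7]→  2·7 + 5 = 19  −1 ⇒ G_2=18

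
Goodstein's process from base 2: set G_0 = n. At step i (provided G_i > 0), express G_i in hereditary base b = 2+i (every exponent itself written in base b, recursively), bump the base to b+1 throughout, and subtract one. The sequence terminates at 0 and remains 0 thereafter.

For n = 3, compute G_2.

3

3 —HB2→ 2 + 1 —bump→ 3 + 1 = 4 —(−1)→ 3
3 —HB3→ 3 —bump→ 4 = 4 —(−1)→ 3
3 —HB4→ 3 —bump→ 3 = 3 —(−1)→ 2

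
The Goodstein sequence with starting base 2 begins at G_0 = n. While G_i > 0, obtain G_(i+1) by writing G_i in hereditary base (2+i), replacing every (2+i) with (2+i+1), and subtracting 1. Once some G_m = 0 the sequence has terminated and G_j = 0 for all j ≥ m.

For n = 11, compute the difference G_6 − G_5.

[0] 11 ≡ 2^(2 + 1) + 2 + 1 (base 2). Lift 3: 85. −1: 84.
[1] 84 ≡ 3^(3 + 1) + 3 (base 3). Lift 4: 1028. −1: 1027.
[2] 1027 ≡ 4^(4 + 1) + 3 (base 4). Lift 5: 15628. −1: 15627.
[3] 15627 ≡ 5^(5 + 1) + 2 (base 5). Lift 6: 279938. −1: 279937.
[4] 279937 ≡ 6^(6 + 1) + 1 (base 6). Lift 7: 5764802. −1: 5764801.
[5] 5764801 ≡ 7^(7 + 1) (base 7). Lift 8: 134217728. −1: 134217727.

128452926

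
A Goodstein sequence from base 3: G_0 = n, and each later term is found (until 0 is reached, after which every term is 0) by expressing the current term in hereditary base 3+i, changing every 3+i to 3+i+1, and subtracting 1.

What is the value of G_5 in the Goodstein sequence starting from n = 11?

G_0 = 11. HB_3(11) = 3^2 + 2. Bump = 18. G_1 = 17.
G_1 = 17. HB_4(17) = 4^2 + 1. Bump = 26. G_2 = 25.
G_2 = 25. HB_5(25) = 5^2. Bump = 36. G_3 = 35.
G_3 = 35. HB_6(35) = 5·6 + 5. Bump = 40. G_4 = 39.
G_4 = 39. HB_7(39) = 5·7 + 4. Bump = 44. G_5 = 43.

43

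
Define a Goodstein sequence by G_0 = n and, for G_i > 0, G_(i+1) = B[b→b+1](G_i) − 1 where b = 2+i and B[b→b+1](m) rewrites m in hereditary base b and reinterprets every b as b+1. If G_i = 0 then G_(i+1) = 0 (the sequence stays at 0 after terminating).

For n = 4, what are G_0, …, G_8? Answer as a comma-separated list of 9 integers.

4, 26, 41, 60, 83, 109, 139, 173, 211

step 0: 4 = 2^2; sub 3 for 2: 3^3; = 27; G_1 = 27−1 = 26
step 1: 26 = 2·3^2 + 2·3 + 2; sub 4 for 3: 2·4^2 + 2·4 + 2; = 42; G_2 = 42−1 = 41
step 2: 41 = 2·4^2 + 2·4 + 1; sub 5 for 4: 2·5^2 + 2·5 + 1; = 61; G_3 = 61−1 = 60
step 3: 60 = 2·5^2 + 2·5; sub 6 for 5: 2·6^2 + 2·6; = 84; G_4 = 84−1 = 83
step 4: 83 = 2·6^2 + 6 + 5; sub 7 for 6: 2·7^2 + 7 + 5; = 110; G_5 = 110−1 = 109
step 5: 109 = 2·7^2 + 7 + 4; sub 8 for 7: 2·8^2 + 8 + 4; = 140; G_6 = 140−1 = 139
step 6: 139 = 2·8^2 + 8 + 3; sub 9 for 8: 2·9^2 + 9 + 3; = 174; G_7 = 174−1 = 173
step 7: 173 = 2·9^2 + 9 + 2; sub 10 for 9: 2·10^2 + 10 + 2; = 212; G_8 = 212−1 = 211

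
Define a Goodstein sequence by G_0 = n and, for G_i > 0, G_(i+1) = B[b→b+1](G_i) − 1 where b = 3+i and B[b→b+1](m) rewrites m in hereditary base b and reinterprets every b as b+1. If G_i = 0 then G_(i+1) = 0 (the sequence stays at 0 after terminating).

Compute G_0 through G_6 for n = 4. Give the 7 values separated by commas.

4, 4, 4, 3, 2, 1, 0

(0) 4|_3 = 3 + 1 ↦ 4 + 1|_4 = 5 ⇒ 4
(1) 4|_4 = 4 ↦ 5|_5 = 5 ⇒ 4
(2) 4|_5 = 4 ↦ 4|_6 = 4 ⇒ 3
(3) 3|_6 = 3 ↦ 3|_7 = 3 ⇒ 2
(4) 2|_7 = 2 ↦ 2|_8 = 2 ⇒ 1
(5) 1|_8 = 1 ↦ 1|_9 = 1 ⇒ 0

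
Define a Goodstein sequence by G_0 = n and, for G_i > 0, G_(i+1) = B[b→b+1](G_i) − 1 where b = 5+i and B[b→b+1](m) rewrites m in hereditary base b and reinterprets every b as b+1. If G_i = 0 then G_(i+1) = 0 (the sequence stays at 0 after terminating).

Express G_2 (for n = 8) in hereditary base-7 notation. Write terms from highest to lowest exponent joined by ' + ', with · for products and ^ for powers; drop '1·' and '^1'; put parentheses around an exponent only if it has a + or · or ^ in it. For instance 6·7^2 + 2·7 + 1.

(0) 8|_5 = 5 + 3 ↦ 6 + 3|_6 = 9 ⇒ 8
(1) 8|_6 = 6 + 2 ↦ 7 + 2|_7 = 9 ⇒ 8
(2) 8|_7 = 7 + 1 ↦ 8 + 1|_8 = 9 ⇒ 8

7 + 1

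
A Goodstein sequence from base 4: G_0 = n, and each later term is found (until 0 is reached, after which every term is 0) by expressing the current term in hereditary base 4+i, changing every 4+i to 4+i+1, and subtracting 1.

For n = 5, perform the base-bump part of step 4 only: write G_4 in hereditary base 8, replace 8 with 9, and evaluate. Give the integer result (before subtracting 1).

G_0 = 5. HB_4(5) = 4 + 1. Bump = 6. G_1 = 5.
G_1 = 5. HB_5(5) = 5. Bump = 6. G_2 = 5.
G_2 = 5. HB_6(5) = 5. Bump = 5. G_3 = 4.
G_3 = 4. HB_7(4) = 4. Bump = 4. G_4 = 3.
G_4 = 3. HB_8(3) = 3. Bump = 3. G_5 = 2.

3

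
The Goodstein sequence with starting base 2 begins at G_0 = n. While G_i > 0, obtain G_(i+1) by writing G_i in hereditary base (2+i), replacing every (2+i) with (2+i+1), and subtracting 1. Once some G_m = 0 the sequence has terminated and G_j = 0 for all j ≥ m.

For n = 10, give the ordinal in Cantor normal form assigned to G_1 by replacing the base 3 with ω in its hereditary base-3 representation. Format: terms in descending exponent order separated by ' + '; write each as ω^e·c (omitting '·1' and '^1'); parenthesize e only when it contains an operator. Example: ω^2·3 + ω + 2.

[0] 10 ≡ 2^(2 + 1) + 2 (base 2). Lift 3: 84. −1: 83.
[1] 83 ≡ 3^(3 + 1) + 2 (base 3). Lift 4: 1026. −1: 1025.

ω^(ω + 1) + 2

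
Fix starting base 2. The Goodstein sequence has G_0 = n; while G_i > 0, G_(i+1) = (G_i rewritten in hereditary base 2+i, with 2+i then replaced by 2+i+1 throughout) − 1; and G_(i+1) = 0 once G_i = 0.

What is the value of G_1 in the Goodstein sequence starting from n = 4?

26

4 —HB2→ 2^2 —bump→ 3^3 = 27 —(−1)→ 26
26 —HB3→ 2·3^2 + 2·3 + 2 —bump→ 2·4^2 + 2·4 + 2 = 42 —(−1)→ 41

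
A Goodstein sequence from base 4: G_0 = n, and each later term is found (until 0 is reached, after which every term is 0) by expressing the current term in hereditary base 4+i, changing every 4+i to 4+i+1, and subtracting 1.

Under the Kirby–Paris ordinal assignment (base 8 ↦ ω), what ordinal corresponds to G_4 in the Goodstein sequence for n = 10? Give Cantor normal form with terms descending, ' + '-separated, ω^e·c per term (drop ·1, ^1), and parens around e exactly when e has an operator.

ω + 5

10 —HB4→ 2·4 + 2 —bump→ 2·5 + 2 = 12 —(−1)→ 11
11 —HB5→ 2·5 + 1 —bump→ 2·6 + 1 = 13 —(−1)→ 12
12 —HB6→ 2·6 —bump→ 2·7 = 14 —(−1)→ 13
13 —HB7→ 7 + 6 —bump→ 8 + 6 = 14 —(−1)→ 13
13 —HB8→ 8 + 5 —bump→ 9 + 5 = 14 —(−1)→ 13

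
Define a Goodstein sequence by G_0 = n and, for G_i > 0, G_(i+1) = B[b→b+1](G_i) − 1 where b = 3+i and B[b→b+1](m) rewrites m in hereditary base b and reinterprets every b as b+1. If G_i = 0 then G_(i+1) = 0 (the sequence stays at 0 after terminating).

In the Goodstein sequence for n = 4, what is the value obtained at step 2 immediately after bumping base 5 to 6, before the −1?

G_0=4  [base 3] 3 + 1  →[3↦4]→  4 + 1 = 5  −1 ⇒ G_1=4
G_1=4  [base 4] 4  →[4↦5]→  5 = 5  −1 ⇒ G_2=4
G_2=4  [base 5] 4  →[5↦6]→  4 = 4  −1 ⇒ G_3=3

4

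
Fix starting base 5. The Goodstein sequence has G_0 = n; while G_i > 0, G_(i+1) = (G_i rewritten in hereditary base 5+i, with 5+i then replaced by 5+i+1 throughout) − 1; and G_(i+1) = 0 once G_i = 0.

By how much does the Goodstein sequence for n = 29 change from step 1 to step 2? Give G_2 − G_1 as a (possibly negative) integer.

12

i=0: 29 = 5^2 + 4 (b=5); 5→6: 6^2 + 4 = 40; 40−1 = 39
i=1: 39 = 6^2 + 3 (b=6); 6→7: 7^2 + 3 = 52; 52−1 = 51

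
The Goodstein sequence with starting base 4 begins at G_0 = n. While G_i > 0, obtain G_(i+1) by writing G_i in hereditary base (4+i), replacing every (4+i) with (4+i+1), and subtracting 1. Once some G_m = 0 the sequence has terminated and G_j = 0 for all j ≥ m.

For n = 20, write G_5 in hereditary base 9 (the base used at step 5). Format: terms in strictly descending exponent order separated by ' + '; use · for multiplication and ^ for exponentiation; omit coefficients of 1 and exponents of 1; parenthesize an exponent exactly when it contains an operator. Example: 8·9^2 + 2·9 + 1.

20 —HB4→ 4^2 + 4 —bump→ 5^2 + 5 = 30 —(−1)→ 29
29 —HB5→ 5^2 + 4 —bump→ 6^2 + 4 = 40 —(−1)→ 39
39 —HB6→ 6^2 + 3 —bump→ 7^2 + 3 = 52 —(−1)→ 51
51 —HB7→ 7^2 + 2 —bump→ 8^2 + 2 = 66 —(−1)→ 65
65 —HB8→ 8^2 + 1 —bump→ 9^2 + 1 = 82 —(−1)→ 81
81 —HB9→ 9^2 —bump→ 10^2 = 100 —(−1)→ 99

9^2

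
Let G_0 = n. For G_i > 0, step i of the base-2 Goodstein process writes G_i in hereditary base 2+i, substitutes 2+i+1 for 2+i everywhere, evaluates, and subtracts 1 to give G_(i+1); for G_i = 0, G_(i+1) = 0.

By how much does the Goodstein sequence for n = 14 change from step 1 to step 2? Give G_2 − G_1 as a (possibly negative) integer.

G_0=14  [base 2] 2^(2 + 1) + 2^2 + 2  →[2↦3]→  3^(3 + 1) + 3^3 + 3 = 111  −1 ⇒ G_1=110
G_1=110  [base 3] 3^(3 + 1) + 3^3 + 2  →[3↦4]→  4^(4 + 1) + 4^4 + 2 = 1282  −1 ⇒ G_2=1281

1171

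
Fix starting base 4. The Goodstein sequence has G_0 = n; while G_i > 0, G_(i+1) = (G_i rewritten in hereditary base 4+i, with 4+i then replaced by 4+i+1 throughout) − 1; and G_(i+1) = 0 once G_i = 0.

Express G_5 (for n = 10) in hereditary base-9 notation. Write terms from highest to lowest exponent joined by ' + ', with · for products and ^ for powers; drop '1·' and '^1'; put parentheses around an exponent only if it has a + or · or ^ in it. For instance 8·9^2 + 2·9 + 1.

base 4: 10 = 2·4 + 2; at 5: 2·5 + 2 = 12; next = 11
base 5: 11 = 2·5 + 1; at 6: 2·6 + 1 = 13; next = 12
base 6: 12 = 2·6; at 7: 2·7 = 14; next = 13
base 7: 13 = 7 + 6; at 8: 8 + 6 = 14; next = 13
base 8: 13 = 8 + 5; at 9: 9 + 5 = 14; next = 13

9 + 4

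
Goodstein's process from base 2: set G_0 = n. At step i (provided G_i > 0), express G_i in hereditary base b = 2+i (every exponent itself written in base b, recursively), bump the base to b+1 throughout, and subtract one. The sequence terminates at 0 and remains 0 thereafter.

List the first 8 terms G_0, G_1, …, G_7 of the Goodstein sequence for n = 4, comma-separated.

[0] 4 ≡ 2^2 (base 2). Lift 3: 27. −1: 26.
[1] 26 ≡ 2·3^2 + 2·3 + 2 (base 3). Lift 4: 42. −1: 41.
[2] 41 ≡ 2·4^2 + 2·4 + 1 (base 4). Lift 5: 61. −1: 60.
[3] 60 ≡ 2·5^2 + 2·5 (base 5). Lift 6: 84. −1: 83.
[4] 83 ≡ 2·6^2 + 6 + 5 (base 6). Lift 7: 110. −1: 109.
[5] 109 ≡ 2·7^2 + 7 + 4 (base 7). Lift 8: 140. −1: 139.
[6] 139 ≡ 2·8^2 + 8 + 3 (base 8). Lift 9: 174. −1: 173.

4, 26, 41, 60, 83, 109, 139, 173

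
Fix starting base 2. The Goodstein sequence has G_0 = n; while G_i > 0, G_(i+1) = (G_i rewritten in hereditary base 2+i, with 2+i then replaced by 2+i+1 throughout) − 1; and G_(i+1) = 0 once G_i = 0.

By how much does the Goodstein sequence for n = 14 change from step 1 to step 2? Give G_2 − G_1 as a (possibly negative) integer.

[0] 14 ≡ 2^(2 + 1) + 2^2 + 2 (base 2). Lift 3: 111. −1: 110.
[1] 110 ≡ 3^(3 + 1) + 3^3 + 2 (base 3). Lift 4: 1282. −1: 1281.

1171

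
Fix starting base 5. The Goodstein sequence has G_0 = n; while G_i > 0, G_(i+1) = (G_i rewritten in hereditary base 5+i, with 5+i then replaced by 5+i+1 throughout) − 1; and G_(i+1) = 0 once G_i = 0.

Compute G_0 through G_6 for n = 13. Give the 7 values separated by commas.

13, 14, 15, 16, 17, 17, 17

step 0: 13 = 2·5 + 3; sub 6 for 5: 2·6 + 3; = 15; G_1 = 15−1 = 14
step 1: 14 = 2·6 + 2; sub 7 for 6: 2·7 + 2; = 16; G_2 = 16−1 = 15
step 2: 15 = 2·7 + 1; sub 8 for 7: 2·8 + 1; = 17; G_3 = 17−1 = 16
step 3: 16 = 2·8; sub 9 for 8: 2·9; = 18; G_4 = 18−1 = 17
step 4: 17 = 9 + 8; sub 10 for 9: 10 + 8; = 18; G_5 = 18−1 = 17
step 5: 17 = 10 + 7; sub 11 for 10: 11 + 7; = 18; G_6 = 18−1 = 17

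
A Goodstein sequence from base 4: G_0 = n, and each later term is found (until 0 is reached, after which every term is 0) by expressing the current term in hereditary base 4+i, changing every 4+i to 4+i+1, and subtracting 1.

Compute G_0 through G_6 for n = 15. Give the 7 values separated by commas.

base 4: 15 = 3·4 + 3; at 5: 3·5 + 3 = 18; next = 17
base 5: 17 = 3·5 + 2; at 6: 3·6 + 2 = 20; next = 19
base 6: 19 = 3·6 + 1; at 7: 3·7 + 1 = 22; next = 21
base 7: 21 = 3·7; at 8: 3·8 = 24; next = 23
base 8: 23 = 2·8 + 7; at 9: 2·9 + 7 = 25; next = 24
base 9: 24 = 2·9 + 6; at 10: 2·10 + 6 = 26; next = 25

15, 17, 19, 21, 23, 24, 25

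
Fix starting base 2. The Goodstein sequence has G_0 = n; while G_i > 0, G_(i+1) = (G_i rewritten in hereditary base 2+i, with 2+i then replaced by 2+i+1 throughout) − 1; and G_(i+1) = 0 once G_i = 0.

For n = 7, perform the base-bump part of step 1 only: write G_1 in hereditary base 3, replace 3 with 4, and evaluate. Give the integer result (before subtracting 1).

260

G_0 = 7. HB_2(7) = 2^2 + 2 + 1. Bump = 31. G_1 = 30.
G_1 = 30. HB_3(30) = 3^3 + 3. Bump = 260. G_2 = 259.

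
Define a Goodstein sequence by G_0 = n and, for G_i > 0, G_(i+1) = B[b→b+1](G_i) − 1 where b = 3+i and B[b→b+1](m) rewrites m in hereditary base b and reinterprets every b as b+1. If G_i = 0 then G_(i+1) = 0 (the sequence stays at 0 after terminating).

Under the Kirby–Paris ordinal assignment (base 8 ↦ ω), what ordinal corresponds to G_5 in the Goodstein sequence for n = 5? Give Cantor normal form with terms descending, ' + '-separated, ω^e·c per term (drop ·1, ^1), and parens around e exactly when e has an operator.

3

5 —HB3→ 3 + 2 —bump→ 4 + 2 = 6 —(−1)→ 5
5 —HB4→ 4 + 1 —bump→ 5 + 1 = 6 —(−1)→ 5
5 —HB5→ 5 —bump→ 6 = 6 —(−1)→ 5
5 —HB6→ 5 —bump→ 5 = 5 —(−1)→ 4
4 —HB7→ 4 —bump→ 4 = 4 —(−1)→ 3
3 —HB8→ 3 —bump→ 3 = 3 —(−1)→ 2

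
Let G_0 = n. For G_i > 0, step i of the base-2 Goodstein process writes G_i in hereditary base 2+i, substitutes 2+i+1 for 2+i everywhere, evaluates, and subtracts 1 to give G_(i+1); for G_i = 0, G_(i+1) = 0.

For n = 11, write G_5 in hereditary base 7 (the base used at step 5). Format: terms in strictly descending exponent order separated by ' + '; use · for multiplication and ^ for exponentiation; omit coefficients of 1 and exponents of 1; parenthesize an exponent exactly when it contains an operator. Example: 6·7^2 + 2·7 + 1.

7^(7 + 1)

11 —HB2→ 2^(2 + 1) + 2 + 1 —bump→ 3^(3 + 1) + 3 + 1 = 85 —(−1)→ 84
84 —HB3→ 3^(3 + 1) + 3 —bump→ 4^(4 + 1) + 4 = 1028 —(−1)→ 1027
1027 —HB4→ 4^(4 + 1) + 3 —bump→ 5^(5 + 1) + 3 = 15628 —(−1)→ 15627
15627 —HB5→ 5^(5 + 1) + 2 —bump→ 6^(6 + 1) + 2 = 279938 —(−1)→ 279937
279937 —HB6→ 6^(6 + 1) + 1 —bump→ 7^(7 + 1) + 1 = 5764802 —(−1)→ 5764801
5764801 —HB7→ 7^(7 + 1) —bump→ 8^(8 + 1) = 134217728 —(−1)→ 134217727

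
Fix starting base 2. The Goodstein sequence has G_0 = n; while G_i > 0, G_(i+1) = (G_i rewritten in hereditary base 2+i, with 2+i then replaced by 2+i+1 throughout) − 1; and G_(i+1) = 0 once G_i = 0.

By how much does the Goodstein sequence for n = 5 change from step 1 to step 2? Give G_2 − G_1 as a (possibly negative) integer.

base 2: 5 = 2^2 + 1; at 3: 3^3 + 1 = 28; next = 27
base 3: 27 = 3^3; at 4: 4^4 = 256; next = 255

228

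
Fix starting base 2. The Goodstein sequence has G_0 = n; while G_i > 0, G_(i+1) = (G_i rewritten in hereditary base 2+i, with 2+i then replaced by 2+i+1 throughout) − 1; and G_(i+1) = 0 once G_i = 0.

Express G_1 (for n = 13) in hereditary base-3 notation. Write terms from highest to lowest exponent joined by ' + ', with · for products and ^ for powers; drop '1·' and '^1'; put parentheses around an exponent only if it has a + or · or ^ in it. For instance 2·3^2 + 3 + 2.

13 —HB2→ 2^(2 + 1) + 2^2 + 1 —bump→ 3^(3 + 1) + 3^3 + 1 = 109 —(−1)→ 108
108 —HB3→ 3^(3 + 1) + 3^3 —bump→ 4^(4 + 1) + 4^4 = 1280 —(−1)→ 1279

3^(3 + 1) + 3^3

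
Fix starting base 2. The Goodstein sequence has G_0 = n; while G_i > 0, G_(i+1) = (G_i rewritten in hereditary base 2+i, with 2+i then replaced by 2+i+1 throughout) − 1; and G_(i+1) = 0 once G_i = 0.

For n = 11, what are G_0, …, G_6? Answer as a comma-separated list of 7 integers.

11, 84, 1027, 15627, 279937, 5764801, 134217727

[0] 11 ≡ 2^(2 + 1) + 2 + 1 (base 2). Lift 3: 85. −1: 84.
[1] 84 ≡ 3^(3 + 1) + 3 (base 3). Lift 4: 1028. −1: 1027.
[2] 1027 ≡ 4^(4 + 1) + 3 (base 4). Lift 5: 15628. −1: 15627.
[3] 15627 ≡ 5^(5 + 1) + 2 (base 5). Lift 6: 279938. −1: 279937.
[4] 279937 ≡ 6^(6 + 1) + 1 (base 6). Lift 7: 5764802. −1: 5764801.
[5] 5764801 ≡ 7^(7 + 1) (base 7). Lift 8: 134217728. −1: 134217727.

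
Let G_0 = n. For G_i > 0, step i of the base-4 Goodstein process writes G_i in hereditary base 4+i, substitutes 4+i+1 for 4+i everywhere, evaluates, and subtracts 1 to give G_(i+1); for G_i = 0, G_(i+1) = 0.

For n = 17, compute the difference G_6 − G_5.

4

17 —HB4→ 4^2 + 1 —bump→ 5^2 + 1 = 26 —(−1)→ 25
25 —HB5→ 5^2 —bump→ 6^2 = 36 —(−1)→ 35
35 —HB6→ 5·6 + 5 —bump→ 5·7 + 5 = 40 —(−1)→ 39
39 —HB7→ 5·7 + 4 —bump→ 5·8 + 4 = 44 —(−1)→ 43
43 —HB8→ 5·8 + 3 —bump→ 5·9 + 3 = 48 —(−1)→ 47
47 —HB9→ 5·9 + 2 —bump→ 5·10 + 2 = 52 —(−1)→ 51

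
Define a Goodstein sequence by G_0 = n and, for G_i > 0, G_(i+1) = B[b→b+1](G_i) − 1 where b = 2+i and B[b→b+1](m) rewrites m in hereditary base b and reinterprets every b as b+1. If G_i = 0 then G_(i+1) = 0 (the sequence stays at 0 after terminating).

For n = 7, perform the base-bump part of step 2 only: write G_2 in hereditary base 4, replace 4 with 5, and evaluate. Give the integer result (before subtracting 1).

i=0: 7 = 2^2 + 2 + 1 (b=2); 2→3: 3^3 + 3 + 1 = 31; 31−1 = 30
i=1: 30 = 3^3 + 3 (b=3); 3→4: 4^4 + 4 = 260; 260−1 = 259
i=2: 259 = 4^4 + 3 (b=4); 4→5: 5^5 + 3 = 3128; 3128−1 = 3127

3128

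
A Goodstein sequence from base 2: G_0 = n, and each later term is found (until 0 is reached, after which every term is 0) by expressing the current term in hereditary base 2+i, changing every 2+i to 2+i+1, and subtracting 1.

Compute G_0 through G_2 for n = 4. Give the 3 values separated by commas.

4, 26, 41

G_0 = 4. HB_2(4) = 2^2. Bump = 27. G_1 = 26.
G_1 = 26. HB_3(26) = 2·3^2 + 2·3 + 2. Bump = 42. G_2 = 41.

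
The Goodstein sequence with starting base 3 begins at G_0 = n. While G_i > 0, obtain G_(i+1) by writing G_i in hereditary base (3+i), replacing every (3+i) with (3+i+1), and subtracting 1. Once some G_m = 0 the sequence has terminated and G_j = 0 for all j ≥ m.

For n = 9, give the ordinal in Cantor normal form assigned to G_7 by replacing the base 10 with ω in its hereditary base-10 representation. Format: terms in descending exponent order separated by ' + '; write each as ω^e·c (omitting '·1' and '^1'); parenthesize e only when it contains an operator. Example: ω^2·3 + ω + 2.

ω·2 + 5

step 0: 9 = 3^2; sub 4 for 3: 4^2; = 16; G_1 = 16−1 = 15
step 1: 15 = 3·4 + 3; sub 5 for 4: 3·5 + 3; = 18; G_2 = 18−1 = 17
step 2: 17 = 3·5 + 2; sub 6 for 5: 3·6 + 2; = 20; G_3 = 20−1 = 19
step 3: 19 = 3·6 + 1; sub 7 for 6: 3·7 + 1; = 22; G_4 = 22−1 = 21
step 4: 21 = 3·7; sub 8 for 7: 3·8; = 24; G_5 = 24−1 = 23
step 5: 23 = 2·8 + 7; sub 9 for 8: 2·9 + 7; = 25; G_6 = 25−1 = 24
step 6: 24 = 2·9 + 6; sub 10 for 9: 2·10 + 6; = 26; G_7 = 26−1 = 25
step 7: 25 = 2·10 + 5; sub 11 for 10: 2·11 + 5; = 27; G_8 = 27−1 = 26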